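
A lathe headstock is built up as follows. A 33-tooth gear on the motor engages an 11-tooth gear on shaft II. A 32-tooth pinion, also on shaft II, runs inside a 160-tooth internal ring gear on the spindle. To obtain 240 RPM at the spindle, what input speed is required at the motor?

400 RPM

Overall ratio R = 0.33333 × 5 = 1.6667.
Required input speed = output speed × R = 240 × 1.6667 = 400 RPM.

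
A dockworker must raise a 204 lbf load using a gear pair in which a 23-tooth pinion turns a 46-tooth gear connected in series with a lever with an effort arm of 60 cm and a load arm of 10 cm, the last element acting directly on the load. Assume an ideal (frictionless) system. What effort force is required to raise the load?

17 lbf

Gear pair MA = 46/23 = 2.
Lever MA = effort arm / load arm = 60/10 = 6.
Combined ideal MA = 2 × 6 = 12.
Effort = load / MA = 204 / 12 = 17 lbf.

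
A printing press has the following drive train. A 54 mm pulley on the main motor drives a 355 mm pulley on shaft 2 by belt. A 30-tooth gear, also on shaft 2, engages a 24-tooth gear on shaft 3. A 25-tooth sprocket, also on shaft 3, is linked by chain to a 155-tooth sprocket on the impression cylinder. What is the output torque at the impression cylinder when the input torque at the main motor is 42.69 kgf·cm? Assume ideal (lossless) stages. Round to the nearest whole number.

1392 kgf·cm

After the belt (355/54): 42.69 × 6.5741 = 280.65 kgf·cm
After the gear mesh (24/30): 280.65 × 0.8 = 224.52 kgf·cm
After the chain (155/25): 224.52 × 6.2 = 1392 kgf·cm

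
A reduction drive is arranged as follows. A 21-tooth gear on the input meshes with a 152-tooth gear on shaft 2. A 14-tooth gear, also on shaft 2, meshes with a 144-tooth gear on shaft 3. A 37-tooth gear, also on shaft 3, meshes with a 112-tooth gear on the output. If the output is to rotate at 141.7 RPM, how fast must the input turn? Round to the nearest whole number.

31933 RPM

Overall ratio R = 7.2381 × 10.286 × 3.027 = 225.36.
Required input speed = output speed × R = 141.7 × 225.36 = 31933 RPM.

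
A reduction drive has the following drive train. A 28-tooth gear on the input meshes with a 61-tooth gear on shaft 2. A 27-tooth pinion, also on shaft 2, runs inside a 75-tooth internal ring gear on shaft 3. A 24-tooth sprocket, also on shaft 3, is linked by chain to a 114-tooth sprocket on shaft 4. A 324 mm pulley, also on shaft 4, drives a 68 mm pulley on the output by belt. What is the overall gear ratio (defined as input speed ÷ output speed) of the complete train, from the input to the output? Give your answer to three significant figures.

6.03

Each stage contributes driven/driver: gear mesh 61/28 = 2.1786, internal gear 75/27 = 2.7778, chain 114/24 = 4.75, belt 68/324 = 0.20988.
Overall: 2.1786 × 2.7778 × 4.75 × 0.20988 = 6.0329.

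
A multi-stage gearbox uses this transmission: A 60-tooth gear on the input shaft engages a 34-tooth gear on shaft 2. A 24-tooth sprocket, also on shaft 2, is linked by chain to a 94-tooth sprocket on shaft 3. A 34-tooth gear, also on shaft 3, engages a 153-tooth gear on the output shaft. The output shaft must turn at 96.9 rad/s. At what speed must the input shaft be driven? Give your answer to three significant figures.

Overall ratio R = 0.56667 × 3.9167 × 4.5 = 9.9875.
Required input speed = output speed × R = 96.9 × 9.9875 = 967.79 rad/s.

968 rad/s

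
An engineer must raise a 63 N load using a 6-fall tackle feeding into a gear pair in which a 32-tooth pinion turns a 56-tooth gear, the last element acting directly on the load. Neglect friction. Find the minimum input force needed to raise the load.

6 N

Block-and-tackle MA = number of supporting rope parts = 6.
Gear pair MA = 56/32 = 1.75.
Combined ideal MA = 6 × 1.75 = 10.5.
Effort = load / MA = 63 / 10.5 = 6 N.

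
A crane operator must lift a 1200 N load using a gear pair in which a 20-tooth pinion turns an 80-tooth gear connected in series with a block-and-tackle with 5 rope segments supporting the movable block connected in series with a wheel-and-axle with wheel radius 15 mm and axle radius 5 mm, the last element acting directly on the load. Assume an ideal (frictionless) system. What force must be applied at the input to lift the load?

20 N

Gear pair MA = 80/20 = 4.
Block-and-tackle MA = number of supporting rope parts = 5.
Wheel-and-axle MA = R/r = 15/5 = 3.
Combined ideal MA = 4 × 5 × 3 = 60.
Effort = load / MA = 1200 / 60 = 20 N.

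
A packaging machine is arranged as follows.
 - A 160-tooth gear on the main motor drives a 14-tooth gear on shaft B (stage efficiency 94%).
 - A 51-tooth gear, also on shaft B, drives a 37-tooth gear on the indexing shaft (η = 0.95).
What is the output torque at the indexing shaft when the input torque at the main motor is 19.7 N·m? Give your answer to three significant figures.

1.12 N·m

gear mesh 14/160 = 0.0875 → τ = 19.7·0.0875·0.94 = 1.6203 N·m
gear mesh 37/51 = 0.72549 → τ = 1.6203·0.72549·0.95 = 1.1168 N·m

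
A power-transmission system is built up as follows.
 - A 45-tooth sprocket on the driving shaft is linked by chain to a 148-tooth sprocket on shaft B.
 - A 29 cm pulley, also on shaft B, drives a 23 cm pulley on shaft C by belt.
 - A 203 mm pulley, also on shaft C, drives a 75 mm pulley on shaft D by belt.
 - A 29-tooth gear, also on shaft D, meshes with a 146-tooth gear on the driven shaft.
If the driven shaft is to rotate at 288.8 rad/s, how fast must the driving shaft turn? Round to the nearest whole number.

Overall ratio R = 3.2889 × 0.7931 × 0.36946 × 5.0345 = 4.8518.
Required input speed = output speed × R = 288.8 × 4.8518 = 1401.2 rad/s.

1401 rad/s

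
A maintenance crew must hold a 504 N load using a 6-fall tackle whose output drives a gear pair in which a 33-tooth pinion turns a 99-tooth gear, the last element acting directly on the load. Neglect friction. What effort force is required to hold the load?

28 N

Block-and-tackle MA = number of supporting rope parts = 6.
Gear pair MA = 99/33 = 3.
Combined ideal MA = 6 × 3 = 18.
Effort = load / MA = 504 / 18 = 28 N.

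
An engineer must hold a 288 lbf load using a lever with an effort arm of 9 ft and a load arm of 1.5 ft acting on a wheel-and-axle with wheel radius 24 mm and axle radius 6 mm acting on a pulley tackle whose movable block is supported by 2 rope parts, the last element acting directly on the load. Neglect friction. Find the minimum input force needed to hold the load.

6 lbf

Lever MA = effort arm / load arm = 9/1.5 = 6.
Wheel-and-axle MA = R/r = 24/6 = 4.
Block-and-tackle MA = number of supporting rope parts = 2.
Combined ideal MA = 6 × 4 × 2 = 48.
Effort = load / MA = 288 / 48 = 6 lbf.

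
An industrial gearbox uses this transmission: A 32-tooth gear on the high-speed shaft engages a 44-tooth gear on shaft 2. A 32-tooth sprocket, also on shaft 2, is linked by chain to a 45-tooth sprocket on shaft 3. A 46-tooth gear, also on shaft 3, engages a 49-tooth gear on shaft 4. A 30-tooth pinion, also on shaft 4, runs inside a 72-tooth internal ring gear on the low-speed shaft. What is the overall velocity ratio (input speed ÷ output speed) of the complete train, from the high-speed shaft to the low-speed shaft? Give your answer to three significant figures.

Each stage contributes driven/driver: gear mesh 44/32 = 1.375, chain 45/32 = 1.4062, gear mesh 49/46 = 1.0652, internal gear 72/30 = 2.4.
Overall: 1.375 × 1.4062 × 1.0652 × 2.4 = 4.9433.

4.94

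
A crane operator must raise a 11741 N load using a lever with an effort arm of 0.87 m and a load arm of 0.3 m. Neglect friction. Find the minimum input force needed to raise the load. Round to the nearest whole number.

Lever MA = effort arm / load arm = 0.87/0.3 = 2.9.
Effort = load / MA = 11741 / 2.9 = 4048.6 N.

4049 N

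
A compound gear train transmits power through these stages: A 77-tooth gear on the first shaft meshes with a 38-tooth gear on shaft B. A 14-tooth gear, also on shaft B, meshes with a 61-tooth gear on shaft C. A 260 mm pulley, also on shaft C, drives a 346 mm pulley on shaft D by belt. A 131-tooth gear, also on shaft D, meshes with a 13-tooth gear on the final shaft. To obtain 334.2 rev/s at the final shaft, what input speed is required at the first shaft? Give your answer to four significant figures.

Overall ratio R = 0.49351 × 4.3571 × 1.3308 × 0.099237 = 0.28397.
Required input speed = output speed × R = 334.2 × 0.28397 = 94.902 rev/s.

94.90 rev/s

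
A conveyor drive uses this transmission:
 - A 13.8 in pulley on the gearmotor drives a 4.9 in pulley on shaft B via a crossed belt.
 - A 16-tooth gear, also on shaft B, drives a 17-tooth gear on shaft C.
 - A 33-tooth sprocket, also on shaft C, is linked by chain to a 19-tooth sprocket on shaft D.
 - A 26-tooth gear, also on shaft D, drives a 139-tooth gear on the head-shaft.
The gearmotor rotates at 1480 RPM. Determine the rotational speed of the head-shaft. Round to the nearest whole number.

1274 RPM

the gearmotor → shaft B (belt, 4.9/13.8): 1480 ÷ 0.35507 = 4168.2 RPM
shaft B → shaft C (gear mesh, 17/16): 4168.2 ÷ 1.0625 = 3923 RPM
shaft C → shaft D (chain, 19/33): 3923 ÷ 0.57576 = 6813.6 RPM
shaft D → the head-shaft (gear mesh, 139/26): 6813.6 ÷ 5.3462 = 1274.5 RPM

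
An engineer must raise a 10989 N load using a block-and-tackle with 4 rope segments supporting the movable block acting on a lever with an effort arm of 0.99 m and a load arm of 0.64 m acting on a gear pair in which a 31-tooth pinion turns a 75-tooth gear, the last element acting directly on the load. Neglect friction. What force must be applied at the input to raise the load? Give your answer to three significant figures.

734 N

Block-and-tackle MA = number of supporting rope parts = 4.
Lever MA = effort arm / load arm = 0.99/0.64 = 1.5469.
Gear pair MA = 75/31 = 2.4194.
Combined ideal MA = 4 × 1.5469 × 2.4194 = 14.97.
Effort = load / MA = 10989 / 14.97 = 734.08 N.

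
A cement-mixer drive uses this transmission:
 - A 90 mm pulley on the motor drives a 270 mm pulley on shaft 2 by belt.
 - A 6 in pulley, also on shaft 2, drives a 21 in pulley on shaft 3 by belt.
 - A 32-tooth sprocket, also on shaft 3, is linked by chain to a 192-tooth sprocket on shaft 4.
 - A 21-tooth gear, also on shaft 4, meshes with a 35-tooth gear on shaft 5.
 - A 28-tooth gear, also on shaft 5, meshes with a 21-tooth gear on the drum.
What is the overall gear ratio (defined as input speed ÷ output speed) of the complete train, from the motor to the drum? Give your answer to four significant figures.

Each stage contributes driven/driver: belt 270/90 = 3, belt 21/6 = 3.5, chain 192/32 = 6, gear mesh 35/21 = 1.6667, gear mesh 21/28 = 0.75.
Overall: 3 × 3.5 × 6 × 1.6667 × 0.75 = 78.75.

78.75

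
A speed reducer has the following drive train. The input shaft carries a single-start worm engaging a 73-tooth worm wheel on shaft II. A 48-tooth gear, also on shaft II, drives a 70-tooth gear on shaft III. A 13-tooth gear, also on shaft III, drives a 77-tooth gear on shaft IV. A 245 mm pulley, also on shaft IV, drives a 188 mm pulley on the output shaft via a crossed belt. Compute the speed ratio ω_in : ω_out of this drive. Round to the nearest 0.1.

Each stage contributes driven/driver: worm 73/1 = 73, gear mesh 70/48 = 1.4583, gear mesh 77/13 = 5.9231, belt 188/245 = 0.76735.
Overall: 73 × 1.4583 × 5.9231 × 0.76735 = 483.86.

483.9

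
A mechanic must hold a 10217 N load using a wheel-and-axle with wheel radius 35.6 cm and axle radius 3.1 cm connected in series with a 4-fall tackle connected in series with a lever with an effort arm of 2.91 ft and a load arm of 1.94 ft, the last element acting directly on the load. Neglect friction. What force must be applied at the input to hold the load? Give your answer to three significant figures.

Wheel-and-axle MA = R/r = 35.6/3.1 = 11.484.
Block-and-tackle MA = number of supporting rope parts = 4.
Lever MA = effort arm / load arm = 2.91/1.94 = 1.5.
Combined ideal MA = 11.484 × 4 × 1.5 = 68.903.
Effort = load / MA = 10217 / 68.903 = 148.28 N.

148 N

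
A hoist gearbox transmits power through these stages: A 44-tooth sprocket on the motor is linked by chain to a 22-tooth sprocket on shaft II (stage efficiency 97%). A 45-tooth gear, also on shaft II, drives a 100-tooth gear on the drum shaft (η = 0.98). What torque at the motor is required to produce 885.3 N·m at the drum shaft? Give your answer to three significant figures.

838 N·m

Overall ratio R = 0.5 × 2.2222 = 1.1111; overall efficiency η = 0.97 × 0.98 = 0.9506.
Input torque = output torque / (R × η) = 885.3 / (1.1111 × 0.9506) = 838.18 N·m.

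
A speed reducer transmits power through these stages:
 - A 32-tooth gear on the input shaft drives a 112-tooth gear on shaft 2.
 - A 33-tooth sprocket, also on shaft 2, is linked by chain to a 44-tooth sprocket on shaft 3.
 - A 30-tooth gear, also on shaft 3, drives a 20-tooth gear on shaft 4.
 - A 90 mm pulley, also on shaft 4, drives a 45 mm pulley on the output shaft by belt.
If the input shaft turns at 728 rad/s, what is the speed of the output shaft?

468 rad/s

Gear mesh: ratio = 112/32 = 3.5, so shaft 2 turns at 728 / 3.5 = 208 rad/s.
Chain: ratio = 44/33 = 1.3333, so shaft 3 turns at 208 / 1.3333 = 156 rad/s.
Gear mesh: ratio = 20/30 = 0.66667, so shaft 4 turns at 156 / 0.66667 = 234 rad/s.
Belt: ratio = 45/90 = 0.5, so the output shaft turns at 234 / 0.5 = 468 rad/s.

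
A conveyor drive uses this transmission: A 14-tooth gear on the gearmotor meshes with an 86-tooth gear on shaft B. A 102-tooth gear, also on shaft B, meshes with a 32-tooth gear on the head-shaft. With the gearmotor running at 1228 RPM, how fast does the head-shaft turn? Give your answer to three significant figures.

637 RPM

Gear mesh: ratio = 86/14 = 6.1429, so shaft B turns at 1228 / 6.1429 = 199.91 RPM.
Gear mesh: ratio = 32/102 = 0.31373, so the head-shaft turns at 199.91 / 0.31373 = 637.2 RPM.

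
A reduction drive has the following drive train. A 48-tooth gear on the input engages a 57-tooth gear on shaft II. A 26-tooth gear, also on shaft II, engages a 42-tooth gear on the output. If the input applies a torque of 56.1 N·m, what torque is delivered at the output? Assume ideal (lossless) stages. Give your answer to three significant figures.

Gear mesh: ratio = 57/48 = 1.1875; torque at shaft II = 56.1 × 1.1875 = 66.619 N·m.
Gear mesh: ratio = 42/26 = 1.6154; torque at the output = 66.619 × 1.6154 = 107.61 N·m.

108 N·m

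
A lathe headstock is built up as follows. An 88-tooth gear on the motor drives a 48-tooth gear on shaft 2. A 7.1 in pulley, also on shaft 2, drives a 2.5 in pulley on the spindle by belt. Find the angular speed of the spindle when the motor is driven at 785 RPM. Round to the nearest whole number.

Gear mesh: ratio = 48/88 = 0.54545, so shaft 2 turns at 785 / 0.54545 = 1439.2 RPM.
Belt: ratio = 2.5/7.1 = 0.35211, so the spindle turns at 1439.2 / 0.35211 = 4087.2 RPM.

4087 RPM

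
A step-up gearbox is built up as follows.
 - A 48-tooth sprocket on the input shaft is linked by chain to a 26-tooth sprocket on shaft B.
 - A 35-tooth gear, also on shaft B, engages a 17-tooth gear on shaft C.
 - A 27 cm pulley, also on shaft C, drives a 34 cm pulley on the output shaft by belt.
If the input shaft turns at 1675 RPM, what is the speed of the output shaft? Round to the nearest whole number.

5056 RPM

the input shaft → shaft B (chain, 26/48): 1675 ÷ 0.54167 = 3092.3 RPM
shaft B → shaft C (gear mesh, 17/35): 3092.3 ÷ 0.48571 = 6366.5 RPM
shaft C → the output shaft (belt, 34/27): 6366.5 ÷ 1.2593 = 5055.8 RPM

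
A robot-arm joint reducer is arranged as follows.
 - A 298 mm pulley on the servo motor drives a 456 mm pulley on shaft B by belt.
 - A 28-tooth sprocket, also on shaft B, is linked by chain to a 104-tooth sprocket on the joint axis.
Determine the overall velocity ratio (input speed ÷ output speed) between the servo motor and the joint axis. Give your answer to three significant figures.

5.68

Each stage contributes driven/driver: belt 456/298 = 1.5302, chain 104/28 = 3.7143.
Overall: 1.5302 × 3.7143 = 5.6836.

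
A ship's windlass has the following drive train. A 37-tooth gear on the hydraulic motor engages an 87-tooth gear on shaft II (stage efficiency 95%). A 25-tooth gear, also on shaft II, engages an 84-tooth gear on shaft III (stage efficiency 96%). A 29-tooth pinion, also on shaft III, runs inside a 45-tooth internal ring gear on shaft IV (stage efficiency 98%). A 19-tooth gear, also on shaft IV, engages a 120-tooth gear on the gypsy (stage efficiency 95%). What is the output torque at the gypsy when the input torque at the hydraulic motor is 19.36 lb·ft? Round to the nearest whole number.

Gear mesh: ratio = 87/37 = 2.3514; torque at shaft II = 19.36 × 2.3514 × 0.95 = 43.246 lb·ft.
Gear mesh: ratio = 84/25 = 3.36; torque at shaft III = 43.246 × 3.36 × 0.96 = 139.49 lb·ft.
Internal gear: ratio = 45/29 = 1.5517; torque at shaft IV = 139.49 × 1.5517 × 0.98 = 212.13 lb·ft.
Gear mesh: ratio = 120/19 = 6.3158; torque at the gypsy = 212.13 × 6.3158 × 0.95 = 1272.8 lb·ft.

1273 lb·ft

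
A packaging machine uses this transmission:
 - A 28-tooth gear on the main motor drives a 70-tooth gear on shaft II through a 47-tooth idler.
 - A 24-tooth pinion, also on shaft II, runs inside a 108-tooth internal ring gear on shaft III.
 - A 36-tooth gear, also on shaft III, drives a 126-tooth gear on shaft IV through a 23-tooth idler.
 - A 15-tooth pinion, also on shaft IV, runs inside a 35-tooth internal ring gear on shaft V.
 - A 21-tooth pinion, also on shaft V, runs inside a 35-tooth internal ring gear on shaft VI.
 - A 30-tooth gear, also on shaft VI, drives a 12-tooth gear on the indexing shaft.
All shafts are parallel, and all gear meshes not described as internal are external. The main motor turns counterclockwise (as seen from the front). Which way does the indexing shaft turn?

clockwise

the main motor → shaft II: driver → idler → driven is 2 external meshes, 2 reversals → CCW.
shaft II → shaft III: internal mesh, same direction → CCW.
shaft III → shaft IV: driver → idler → driven is 2 external meshes, 2 reversals → CCW.
shaft IV → shaft V: internal mesh, same direction → CCW.
shaft V → shaft VI: internal mesh, same direction → CCW.
shaft VI → the indexing shaft: external mesh, 1 reversal → CW.
5 reversals in total — an odd number — so the indexing shaft turns opposite to the main motor.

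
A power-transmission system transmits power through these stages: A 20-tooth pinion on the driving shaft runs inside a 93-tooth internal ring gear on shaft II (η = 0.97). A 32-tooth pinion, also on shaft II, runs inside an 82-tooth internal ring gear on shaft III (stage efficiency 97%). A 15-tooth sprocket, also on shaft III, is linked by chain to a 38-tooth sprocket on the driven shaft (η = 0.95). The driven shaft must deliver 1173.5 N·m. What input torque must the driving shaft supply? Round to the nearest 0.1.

Overall ratio R = 4.65 × 2.5625 × 2.5333 = 30.186; overall efficiency η = 0.97 × 0.97 × 0.95 = 0.8939.
Input torque = output torque / (R × η) = 1173.5 / (30.186 × 0.8939) = 43.492 N·m.

43.5 N·m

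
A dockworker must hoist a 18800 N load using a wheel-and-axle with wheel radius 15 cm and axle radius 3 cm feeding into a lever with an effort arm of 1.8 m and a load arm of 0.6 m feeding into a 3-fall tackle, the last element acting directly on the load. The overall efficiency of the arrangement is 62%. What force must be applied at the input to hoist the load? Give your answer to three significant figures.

674 N

Wheel-and-axle MA = R/r = 15/3 = 5.
Lever MA = effort arm / load arm = 1.8/0.6 = 3.
Block-and-tackle MA = number of supporting rope parts = 3.
Combined ideal MA = 5 × 3 × 3 = 45.
Actual MA = 45 × 0.62 = 27.9.
Effort = load / actual MA = 18800 / 27.9 = 673.84 N.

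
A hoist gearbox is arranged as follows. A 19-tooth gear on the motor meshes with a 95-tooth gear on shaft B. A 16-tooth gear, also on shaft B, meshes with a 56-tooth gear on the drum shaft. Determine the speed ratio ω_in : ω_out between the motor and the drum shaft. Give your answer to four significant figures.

17.50

Each stage contributes driven/driver: gear mesh 95/19 = 5, gear mesh 56/16 = 3.5.
Overall: 5 × 3.5 = 17.5.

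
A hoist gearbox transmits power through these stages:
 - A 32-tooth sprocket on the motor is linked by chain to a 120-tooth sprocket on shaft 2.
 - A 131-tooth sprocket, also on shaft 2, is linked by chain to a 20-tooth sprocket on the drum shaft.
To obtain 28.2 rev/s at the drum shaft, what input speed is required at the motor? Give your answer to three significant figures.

Overall ratio R = 3.75 × 0.15267 = 0.57252.
Required input speed = output speed × R = 28.2 × 0.57252 = 16.145 rev/s.

16.1 rev/s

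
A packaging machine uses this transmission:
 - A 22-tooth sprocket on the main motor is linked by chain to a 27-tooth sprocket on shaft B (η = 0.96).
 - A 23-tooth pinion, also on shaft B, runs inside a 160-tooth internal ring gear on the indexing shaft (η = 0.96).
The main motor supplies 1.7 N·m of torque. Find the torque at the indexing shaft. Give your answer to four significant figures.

Chain: ratio = 27/22 = 1.2273; torque at shaft B = 1.7 × 1.2273 × 0.96 = 2.0029 N·m.
Internal gear: ratio = 160/23 = 6.9565; torque at the indexing shaft = 2.0029 × 6.9565 × 0.96 = 13.376 N·m.

13.38 N·m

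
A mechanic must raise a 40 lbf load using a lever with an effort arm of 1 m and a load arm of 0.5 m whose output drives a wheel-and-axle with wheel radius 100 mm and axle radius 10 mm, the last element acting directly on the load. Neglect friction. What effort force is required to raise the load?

2 lbf

Lever MA = effort arm / load arm = 1/0.5 = 2.
Wheel-and-axle MA = R/r = 100/10 = 10.
Combined ideal MA = 2 × 10 = 20.
Effort = load / MA = 40 / 20 = 2 lbf.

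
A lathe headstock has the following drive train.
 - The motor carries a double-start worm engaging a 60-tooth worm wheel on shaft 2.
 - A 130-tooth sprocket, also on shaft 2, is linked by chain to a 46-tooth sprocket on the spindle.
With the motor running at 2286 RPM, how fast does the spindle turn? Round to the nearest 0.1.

the motor → shaft 2 (worm, 60/2): 2286 ÷ 30 = 76.2 RPM
shaft 2 → the spindle (chain, 46/130): 76.2 ÷ 0.35385 = 215.35 RPM

215.3 RPM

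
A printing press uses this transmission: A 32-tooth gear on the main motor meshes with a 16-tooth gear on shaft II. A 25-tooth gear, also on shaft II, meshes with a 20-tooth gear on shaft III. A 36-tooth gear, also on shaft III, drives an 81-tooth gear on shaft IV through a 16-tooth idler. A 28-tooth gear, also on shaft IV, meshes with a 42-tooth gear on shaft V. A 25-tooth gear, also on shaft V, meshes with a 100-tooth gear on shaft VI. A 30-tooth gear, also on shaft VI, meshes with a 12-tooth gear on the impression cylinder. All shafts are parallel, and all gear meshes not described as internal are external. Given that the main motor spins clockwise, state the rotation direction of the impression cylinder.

counterclockwise

the main motor → shaft II: external mesh, 1 reversal → CCW.
shaft II → shaft III: external mesh, 1 reversal → CW.
shaft III → shaft IV: driver → idler → driven is 2 external meshes, 2 reversals → CW.
shaft IV → shaft V: external mesh, 1 reversal → CCW.
shaft V → shaft VI: external mesh, 1 reversal → CW.
shaft VI → the impression cylinder: external mesh, 1 reversal → CCW.
7 reversals in total — an odd number — so the impression cylinder turns opposite to the main motor.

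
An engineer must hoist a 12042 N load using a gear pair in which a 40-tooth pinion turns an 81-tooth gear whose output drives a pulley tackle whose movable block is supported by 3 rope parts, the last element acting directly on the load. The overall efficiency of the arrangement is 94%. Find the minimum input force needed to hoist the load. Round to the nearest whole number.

2109 N

Gear pair MA = 81/40 = 2.025.
Block-and-tackle MA = number of supporting rope parts = 3.
Combined ideal MA = 2.025 × 3 = 6.075.
Actual MA = 6.075 × 0.94 = 5.7105.
Effort = load / actual MA = 12042 / 5.7105 = 2108.7 N.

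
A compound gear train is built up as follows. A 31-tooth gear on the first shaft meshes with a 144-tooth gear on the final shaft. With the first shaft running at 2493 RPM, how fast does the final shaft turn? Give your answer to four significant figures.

536.7 RPM

Gear mesh: ratio = 144/31 = 4.6452, so the final shaft turns at 2493 / 4.6452 = 536.69 RPM.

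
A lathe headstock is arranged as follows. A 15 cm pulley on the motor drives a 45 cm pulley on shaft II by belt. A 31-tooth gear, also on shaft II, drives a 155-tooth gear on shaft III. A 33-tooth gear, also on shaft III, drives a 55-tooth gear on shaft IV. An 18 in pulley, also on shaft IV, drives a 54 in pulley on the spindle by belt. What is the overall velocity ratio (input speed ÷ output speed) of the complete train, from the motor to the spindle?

75

Each stage contributes driven/driver: belt 45/15 = 3, gear mesh 155/31 = 5, gear mesh 55/33 = 1.6667, belt 54/18 = 3.
Overall: 3 × 5 × 1.6667 × 3 = 75.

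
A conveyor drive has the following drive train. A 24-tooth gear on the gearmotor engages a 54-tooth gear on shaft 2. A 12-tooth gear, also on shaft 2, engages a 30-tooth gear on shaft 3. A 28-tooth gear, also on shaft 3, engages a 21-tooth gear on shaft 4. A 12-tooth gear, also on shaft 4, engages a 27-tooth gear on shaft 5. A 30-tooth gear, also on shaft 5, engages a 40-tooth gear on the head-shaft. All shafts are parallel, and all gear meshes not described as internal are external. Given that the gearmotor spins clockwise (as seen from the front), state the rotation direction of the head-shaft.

the gearmotor → shaft 2: external mesh, 1 reversal → CCW.
shaft 2 → shaft 3: external mesh, 1 reversal → CW.
shaft 3 → shaft 4: external mesh, 1 reversal → CCW.
shaft 4 → shaft 5: external mesh, 1 reversal → CW.
shaft 5 → the head-shaft: external mesh, 1 reversal → CCW.
5 reversals in total — an odd number — so the head-shaft turns opposite to the gearmotor.

anticlockwise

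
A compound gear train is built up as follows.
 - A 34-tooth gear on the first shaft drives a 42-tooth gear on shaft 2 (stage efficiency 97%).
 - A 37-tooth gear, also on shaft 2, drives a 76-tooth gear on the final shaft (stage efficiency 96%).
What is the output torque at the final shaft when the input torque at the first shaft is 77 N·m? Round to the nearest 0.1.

Gear mesh: ratio = 42/34 = 1.2353; torque at shaft 2 = 77 × 1.2353 × 0.97 = 92.264 N·m.
Gear mesh: ratio = 76/37 = 2.0541; torque at the final shaft = 92.264 × 2.0541 × 0.96 = 181.93 N·m.

181.9 N·m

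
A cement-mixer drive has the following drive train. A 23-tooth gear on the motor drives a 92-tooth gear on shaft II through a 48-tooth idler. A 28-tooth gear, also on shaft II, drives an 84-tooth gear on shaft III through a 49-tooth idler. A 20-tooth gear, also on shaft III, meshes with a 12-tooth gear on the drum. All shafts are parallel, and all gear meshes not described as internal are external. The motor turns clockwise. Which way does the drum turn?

the motor → shaft II: driver → idler → driven is 2 external meshes, 2 reversals → CW.
shaft II → shaft III: driver → idler → driven is 2 external meshes, 2 reversals → CW.
shaft III → the drum: external mesh, 1 reversal → CCW.
5 reversals in total — an odd number — so the drum turns opposite to the motor.

counterclockwise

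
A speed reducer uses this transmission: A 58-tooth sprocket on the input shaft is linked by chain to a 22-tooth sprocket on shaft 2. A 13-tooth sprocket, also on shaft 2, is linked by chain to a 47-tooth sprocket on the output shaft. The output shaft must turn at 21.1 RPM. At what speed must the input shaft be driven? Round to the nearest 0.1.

28.9 RPM

Overall ratio R = 0.37931 × 3.6154 = 1.3714.
Required input speed = output speed × R = 21.1 × 1.3714 = 28.936 RPM.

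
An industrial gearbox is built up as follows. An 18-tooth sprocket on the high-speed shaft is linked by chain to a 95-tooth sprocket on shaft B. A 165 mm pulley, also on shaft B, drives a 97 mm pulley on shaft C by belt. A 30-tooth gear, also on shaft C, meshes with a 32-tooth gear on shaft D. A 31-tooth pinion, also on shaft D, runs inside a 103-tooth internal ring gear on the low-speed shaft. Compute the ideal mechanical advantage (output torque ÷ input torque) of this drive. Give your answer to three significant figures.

Each stage contributes driven/driver: chain 95/18 = 5.2778, belt 97/165 = 0.58788, gear mesh 32/30 = 1.0667, internal gear 103/31 = 3.3226.
Overall: 5.2778 × 0.58788 × 1.0667 × 3.3226 = 10.996.

11.0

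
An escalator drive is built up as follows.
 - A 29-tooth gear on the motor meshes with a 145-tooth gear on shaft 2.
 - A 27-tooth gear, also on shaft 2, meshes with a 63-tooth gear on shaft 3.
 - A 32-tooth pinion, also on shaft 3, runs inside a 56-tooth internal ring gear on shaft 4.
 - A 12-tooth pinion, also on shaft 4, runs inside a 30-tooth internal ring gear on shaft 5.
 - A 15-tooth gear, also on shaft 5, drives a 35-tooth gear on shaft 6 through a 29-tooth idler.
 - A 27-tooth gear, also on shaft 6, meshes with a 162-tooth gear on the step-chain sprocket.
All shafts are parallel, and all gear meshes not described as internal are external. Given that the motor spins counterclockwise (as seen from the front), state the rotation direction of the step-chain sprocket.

the motor → shaft 2: external mesh, 1 reversal → CW.
shaft 2 → shaft 3: external mesh, 1 reversal → CCW.
shaft 3 → shaft 4: internal mesh, same direction → CCW.
shaft 4 → shaft 5: internal mesh, same direction → CCW.
shaft 5 → shaft 6: driver → idler → driven is 2 external meshes, 2 reversals → CCW.
shaft 6 → the step-chain sprocket: external mesh, 1 reversal → CW.
5 reversals in total — an odd number — so the step-chain sprocket turns opposite to the motor.

clockwise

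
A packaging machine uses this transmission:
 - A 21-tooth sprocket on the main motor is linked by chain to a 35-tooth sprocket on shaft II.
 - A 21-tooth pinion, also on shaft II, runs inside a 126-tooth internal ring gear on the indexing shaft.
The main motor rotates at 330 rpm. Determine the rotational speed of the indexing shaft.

chain 35/21 = 1.6667 → 330/1.6667 = 198 rpm
internal gear 126/21 = 6 → 198/6 = 33 rpm

33 rpm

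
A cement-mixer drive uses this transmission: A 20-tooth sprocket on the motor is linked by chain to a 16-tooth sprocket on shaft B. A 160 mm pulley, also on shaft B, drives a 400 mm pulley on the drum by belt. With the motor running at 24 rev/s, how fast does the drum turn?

12 rev/s

Chain: ratio = 16/20 = 0.8, so shaft B turns at 24 / 0.8 = 30 rev/s.
Belt: ratio = 400/160 = 2.5, so the drum turns at 30 / 2.5 = 12 rev/s.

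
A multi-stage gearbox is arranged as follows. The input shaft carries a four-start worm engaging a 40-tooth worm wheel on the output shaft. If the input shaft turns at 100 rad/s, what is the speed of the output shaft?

the input shaft → the output shaft (worm, 40/4): 100 ÷ 10 = 10 rad/s

10 rad/s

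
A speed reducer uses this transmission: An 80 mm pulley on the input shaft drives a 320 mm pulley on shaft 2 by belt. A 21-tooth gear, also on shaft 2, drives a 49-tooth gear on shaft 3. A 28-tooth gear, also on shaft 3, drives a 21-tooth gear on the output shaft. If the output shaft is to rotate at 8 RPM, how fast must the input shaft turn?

56 RPM

Overall ratio R = 4 × 2.3333 × 0.75 = 7.
Required input speed = output speed × R = 8 × 7 = 56 RPM.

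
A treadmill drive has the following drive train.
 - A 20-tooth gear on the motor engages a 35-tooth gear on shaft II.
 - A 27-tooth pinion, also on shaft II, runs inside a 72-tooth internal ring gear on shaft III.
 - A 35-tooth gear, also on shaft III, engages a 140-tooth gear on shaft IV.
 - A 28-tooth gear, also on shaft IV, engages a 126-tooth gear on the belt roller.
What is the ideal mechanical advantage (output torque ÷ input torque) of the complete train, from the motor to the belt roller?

Each stage contributes driven/driver: gear mesh 35/20 = 1.75, internal gear 72/27 = 2.6667, gear mesh 140/35 = 4, gear mesh 126/28 = 4.5.
Overall: 1.75 × 2.6667 × 4 × 4.5 = 84.

84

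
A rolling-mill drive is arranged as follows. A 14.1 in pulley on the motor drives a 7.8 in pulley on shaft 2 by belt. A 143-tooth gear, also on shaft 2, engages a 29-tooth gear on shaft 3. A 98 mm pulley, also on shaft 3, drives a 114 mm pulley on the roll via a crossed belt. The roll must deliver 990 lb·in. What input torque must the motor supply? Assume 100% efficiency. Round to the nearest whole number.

7586 lb·in

Overall ratio R = 0.55319 × 0.2028 × 1.1633 = 0.1305.
Input torque = output torque / R = 990 / 0.1305 = 7586.1 lb·in.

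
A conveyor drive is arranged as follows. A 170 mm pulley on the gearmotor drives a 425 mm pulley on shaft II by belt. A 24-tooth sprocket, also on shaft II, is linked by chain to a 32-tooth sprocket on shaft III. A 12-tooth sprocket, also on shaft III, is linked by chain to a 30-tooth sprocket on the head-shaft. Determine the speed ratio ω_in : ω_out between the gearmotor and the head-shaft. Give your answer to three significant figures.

Each stage contributes driven/driver: belt 425/170 = 2.5, chain 32/24 = 1.3333, chain 30/12 = 2.5.
Overall: 2.5 × 1.3333 × 2.5 = 8.3333.

8.33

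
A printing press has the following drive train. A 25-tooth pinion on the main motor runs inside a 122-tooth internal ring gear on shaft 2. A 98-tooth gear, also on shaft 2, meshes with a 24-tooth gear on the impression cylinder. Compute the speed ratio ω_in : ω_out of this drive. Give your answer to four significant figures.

1.195

Each stage contributes driven/driver: internal gear 122/25 = 4.88, gear mesh 24/98 = 0.2449.
Overall: 4.88 × 0.2449 = 1.1951.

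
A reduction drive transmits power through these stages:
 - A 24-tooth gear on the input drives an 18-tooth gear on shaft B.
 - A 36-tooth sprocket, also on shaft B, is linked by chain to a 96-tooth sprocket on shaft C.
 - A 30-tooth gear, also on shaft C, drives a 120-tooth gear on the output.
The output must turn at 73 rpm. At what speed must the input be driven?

584 rpm

Overall ratio R = 0.75 × 2.6667 × 4 = 8.
Required input speed = output speed × R = 73 × 8 = 584 rpm.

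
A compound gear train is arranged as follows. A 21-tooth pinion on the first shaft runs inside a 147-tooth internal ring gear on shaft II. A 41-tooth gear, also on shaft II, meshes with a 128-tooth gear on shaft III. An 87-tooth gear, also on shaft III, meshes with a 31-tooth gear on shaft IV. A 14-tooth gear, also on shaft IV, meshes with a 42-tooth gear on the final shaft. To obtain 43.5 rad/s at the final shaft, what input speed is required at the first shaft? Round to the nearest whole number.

Overall ratio R = 7 × 3.122 × 0.35632 × 3 = 23.361.
Required input speed = output speed × R = 43.5 × 23.361 = 1016.2 rad/s.

1016 rad/s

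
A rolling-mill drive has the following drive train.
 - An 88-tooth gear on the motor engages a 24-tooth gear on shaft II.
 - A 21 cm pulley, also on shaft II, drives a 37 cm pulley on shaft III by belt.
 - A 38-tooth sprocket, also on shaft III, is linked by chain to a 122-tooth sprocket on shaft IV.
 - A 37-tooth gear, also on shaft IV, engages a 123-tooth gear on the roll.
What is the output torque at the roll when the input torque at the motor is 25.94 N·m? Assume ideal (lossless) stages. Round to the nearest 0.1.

133.0 N·m

After the gear mesh (24/88): 25.94 × 0.27273 = 7.0745 N·m
After the belt (37/21): 7.0745 × 1.7619 = 12.465 N·m
After the chain (122/38): 12.465 × 3.2105 = 40.018 N·m
After the gear mesh (123/37): 40.018 × 3.3243 = 133.03 N·m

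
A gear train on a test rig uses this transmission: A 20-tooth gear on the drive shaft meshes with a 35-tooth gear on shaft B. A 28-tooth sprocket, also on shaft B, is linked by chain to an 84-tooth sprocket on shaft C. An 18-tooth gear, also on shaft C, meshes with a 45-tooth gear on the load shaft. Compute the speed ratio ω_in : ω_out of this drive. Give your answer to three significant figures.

Each stage contributes driven/driver: gear mesh 35/20 = 1.75, chain 84/28 = 3, gear mesh 45/18 = 2.5.
Overall: 1.75 × 3 × 2.5 = 13.125.

13.1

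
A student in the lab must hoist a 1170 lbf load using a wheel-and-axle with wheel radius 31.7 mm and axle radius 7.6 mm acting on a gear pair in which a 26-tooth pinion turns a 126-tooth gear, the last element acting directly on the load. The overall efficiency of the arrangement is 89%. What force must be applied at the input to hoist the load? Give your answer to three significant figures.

65.0 lbf

Wheel-and-axle MA = R/r = 31.7/7.6 = 4.1711.
Gear pair MA = 126/26 = 4.8462.
Combined ideal MA = 4.1711 × 4.8462 = 20.214.
Actual MA = 20.214 × 0.89 = 17.99.
Effort = load / actual MA = 1170 / 17.99 = 65.036 lbf.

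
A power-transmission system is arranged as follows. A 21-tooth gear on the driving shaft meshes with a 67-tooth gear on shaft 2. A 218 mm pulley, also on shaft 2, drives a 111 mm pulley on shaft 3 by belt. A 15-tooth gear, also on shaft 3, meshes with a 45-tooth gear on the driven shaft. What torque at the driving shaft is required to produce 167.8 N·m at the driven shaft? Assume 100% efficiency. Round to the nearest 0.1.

Overall ratio R = 3.1905 × 0.50917 × 3 = 4.8735.
Input torque = output torque / R = 167.8 / 4.8735 = 34.431 N·m.

34.4 N·m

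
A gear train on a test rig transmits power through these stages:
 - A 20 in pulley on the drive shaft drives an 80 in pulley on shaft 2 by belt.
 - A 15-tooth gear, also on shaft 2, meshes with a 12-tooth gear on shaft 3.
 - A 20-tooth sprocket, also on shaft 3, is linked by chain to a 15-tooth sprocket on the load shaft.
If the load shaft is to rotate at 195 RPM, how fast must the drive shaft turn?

468 RPM

Overall ratio R = 4 × 0.8 × 0.75 = 2.4.
Required input speed = output speed × R = 195 × 2.4 = 468 RPM.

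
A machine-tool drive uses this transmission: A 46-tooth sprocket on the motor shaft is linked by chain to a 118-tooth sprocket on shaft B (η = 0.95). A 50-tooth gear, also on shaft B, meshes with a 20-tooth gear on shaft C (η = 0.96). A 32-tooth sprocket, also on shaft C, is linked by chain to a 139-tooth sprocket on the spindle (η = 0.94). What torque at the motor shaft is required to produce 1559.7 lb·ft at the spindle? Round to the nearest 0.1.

Overall ratio R = 2.5652 × 0.4 × 4.3438 = 4.4571; overall efficiency η = 0.95 × 0.96 × 0.94 = 0.8573.
Input torque = output torque / (R × η) = 1559.7 / (4.4571 × 0.8573) = 408.2 lb·ft.

408.2 lb·ft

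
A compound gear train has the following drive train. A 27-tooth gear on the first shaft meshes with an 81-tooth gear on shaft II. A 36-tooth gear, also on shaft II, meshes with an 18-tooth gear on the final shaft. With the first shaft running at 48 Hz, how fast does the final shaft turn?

32 Hz

the first shaft → shaft II (gear mesh, 81/27): 48 ÷ 3 = 16 Hz
shaft II → the final shaft (gear mesh, 18/36): 16 ÷ 0.5 = 32 Hz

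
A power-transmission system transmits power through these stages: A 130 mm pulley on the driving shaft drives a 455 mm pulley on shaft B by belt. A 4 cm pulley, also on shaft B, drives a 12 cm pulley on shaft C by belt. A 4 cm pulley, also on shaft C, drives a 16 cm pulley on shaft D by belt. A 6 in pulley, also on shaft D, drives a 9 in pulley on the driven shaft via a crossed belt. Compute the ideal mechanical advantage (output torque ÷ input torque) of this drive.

63

Each stage contributes driven/driver: belt 455/130 = 3.5, belt 12/4 = 3, belt 16/4 = 4, belt 9/6 = 1.5.
Overall: 3.5 × 3 × 4 × 1.5 = 63.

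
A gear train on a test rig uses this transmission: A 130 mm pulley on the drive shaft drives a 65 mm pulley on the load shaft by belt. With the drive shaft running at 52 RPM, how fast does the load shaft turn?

104 RPM

Belt: ratio = 65/130 = 0.5, so the load shaft turns at 52 / 0.5 = 104 RPM.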